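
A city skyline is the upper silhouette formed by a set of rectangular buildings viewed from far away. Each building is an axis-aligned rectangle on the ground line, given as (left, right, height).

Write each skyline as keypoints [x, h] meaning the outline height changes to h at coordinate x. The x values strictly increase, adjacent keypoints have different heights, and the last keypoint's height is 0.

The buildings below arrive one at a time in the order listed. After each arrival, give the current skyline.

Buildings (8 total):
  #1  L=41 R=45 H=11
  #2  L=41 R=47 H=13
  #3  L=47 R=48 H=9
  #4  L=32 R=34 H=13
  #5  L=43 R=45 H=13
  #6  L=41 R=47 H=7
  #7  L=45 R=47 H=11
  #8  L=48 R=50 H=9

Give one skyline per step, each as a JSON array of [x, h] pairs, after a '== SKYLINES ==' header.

== SKYLINES ==
[[41,11],[45,0]]
[[41,13],[47,0]]
[[41,13],[47,9],[48,0]]
[[32,13],[34,0],[41,13],[47,9],[48,0]]
[[32,13],[34,0],[41,13],[47,9],[48,0]]
[[32,13],[34,0],[41,13],[47,9],[48,0]]
[[32,13],[34,0],[41,13],[47,9],[48,0]]
[[32,13],[34,0],[41,13],[47,9],[50,0]]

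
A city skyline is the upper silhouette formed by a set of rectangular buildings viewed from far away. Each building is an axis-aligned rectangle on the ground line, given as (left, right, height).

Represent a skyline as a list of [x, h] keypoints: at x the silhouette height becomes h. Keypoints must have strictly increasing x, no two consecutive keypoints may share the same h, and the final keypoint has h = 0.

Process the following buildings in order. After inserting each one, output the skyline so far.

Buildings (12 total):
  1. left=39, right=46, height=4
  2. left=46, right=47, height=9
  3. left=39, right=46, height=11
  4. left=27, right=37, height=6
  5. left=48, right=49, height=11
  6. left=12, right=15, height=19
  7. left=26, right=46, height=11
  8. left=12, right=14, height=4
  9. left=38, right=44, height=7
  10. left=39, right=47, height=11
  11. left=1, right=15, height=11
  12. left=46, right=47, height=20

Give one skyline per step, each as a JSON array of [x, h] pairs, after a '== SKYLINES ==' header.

== SKYLINES ==
[[39,4],[46,0]]
[[39,4],[46,9],[47,0]]
[[39,11],[46,9],[47,0]]
[[27,6],[37,0],[39,11],[46,9],[47,0]]
[[27,6],[37,0],[39,11],[46,9],[47,0],[48,11],[49,0]]
[[12,19],[15,0],[27,6],[37,0],[39,11],[46,9],[47,0],[48,11],[49,0]]
[[12,19],[15,0],[26,11],[46,9],[47,0],[48,11],[49,0]]
[[12,19],[15,0],[26,11],[46,9],[47,0],[48,11],[49,0]]
[[12,19],[15,0],[26,11],[46,9],[47,0],[48,11],[49,0]]
[[12,19],[15,0],[26,11],[47,0],[48,11],[49,0]]
[[1,11],[12,19],[15,0],[26,11],[47,0],[48,11],[49,0]]
[[1,11],[12,19],[15,0],[26,11],[46,20],[47,0],[48,11],[49,0]]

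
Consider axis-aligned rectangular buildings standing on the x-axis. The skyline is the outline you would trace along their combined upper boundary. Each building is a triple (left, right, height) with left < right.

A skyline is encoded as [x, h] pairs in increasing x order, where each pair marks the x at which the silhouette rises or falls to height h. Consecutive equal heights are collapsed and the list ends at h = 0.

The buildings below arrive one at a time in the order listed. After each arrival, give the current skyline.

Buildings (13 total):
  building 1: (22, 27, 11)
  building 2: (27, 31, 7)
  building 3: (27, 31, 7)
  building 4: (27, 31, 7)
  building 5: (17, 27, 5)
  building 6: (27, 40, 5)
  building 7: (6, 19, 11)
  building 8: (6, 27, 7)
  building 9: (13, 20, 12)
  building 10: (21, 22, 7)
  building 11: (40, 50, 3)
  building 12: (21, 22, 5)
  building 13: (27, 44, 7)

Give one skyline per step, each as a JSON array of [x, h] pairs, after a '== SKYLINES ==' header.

== SKYLINES ==
[[22,11],[27,0]]
[[22,11],[27,7],[31,0]]
[[22,11],[27,7],[31,0]]
[[22,11],[27,7],[31,0]]
[[17,5],[22,11],[27,7],[31,0]]
[[17,5],[22,11],[27,7],[31,5],[40,0]]
[[6,11],[19,5],[22,11],[27,7],[31,5],[40,0]]
[[6,11],[19,7],[22,11],[27,7],[31,5],[40,0]]
[[6,11],[13,12],[20,7],[22,11],[27,7],[31,5],[40,0]]
[[6,11],[13,12],[20,7],[22,11],[27,7],[31,5],[40,0]]
[[6,11],[13,12],[20,7],[22,11],[27,7],[31,5],[40,3],[50,0]]
[[6,11],[13,12],[20,7],[22,11],[27,7],[31,5],[40,3],[50,0]]
[[6,11],[13,12],[20,7],[22,11],[27,7],[44,3],[50,0]]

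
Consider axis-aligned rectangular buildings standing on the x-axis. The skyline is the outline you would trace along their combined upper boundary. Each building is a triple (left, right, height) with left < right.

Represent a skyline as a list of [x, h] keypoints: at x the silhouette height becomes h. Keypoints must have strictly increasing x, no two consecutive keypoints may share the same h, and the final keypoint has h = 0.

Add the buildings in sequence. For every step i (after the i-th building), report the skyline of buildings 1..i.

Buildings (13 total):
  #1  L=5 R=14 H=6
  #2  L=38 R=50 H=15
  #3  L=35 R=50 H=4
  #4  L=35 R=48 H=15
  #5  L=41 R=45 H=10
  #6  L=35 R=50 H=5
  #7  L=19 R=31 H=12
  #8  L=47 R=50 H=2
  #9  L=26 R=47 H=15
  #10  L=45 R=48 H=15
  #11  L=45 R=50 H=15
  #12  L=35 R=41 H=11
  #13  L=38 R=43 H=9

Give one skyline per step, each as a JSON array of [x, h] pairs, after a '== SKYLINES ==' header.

== SKYLINES ==
[[5,6],[14,0]]
[[5,6],[14,0],[38,15],[50,0]]
[[5,6],[14,0],[35,4],[38,15],[50,0]]
[[5,6],[14,0],[35,15],[50,0]]
[[5,6],[14,0],[35,15],[50,0]]
[[5,6],[14,0],[35,15],[50,0]]
[[5,6],[14,0],[19,12],[31,0],[35,15],[50,0]]
[[5,6],[14,0],[19,12],[31,0],[35,15],[50,0]]
[[5,6],[14,0],[19,12],[26,15],[50,0]]
[[5,6],[14,0],[19,12],[26,15],[50,0]]
[[5,6],[14,0],[19,12],[26,15],[50,0]]
[[5,6],[14,0],[19,12],[26,15],[50,0]]
[[5,6],[14,0],[19,12],[26,15],[50,0]]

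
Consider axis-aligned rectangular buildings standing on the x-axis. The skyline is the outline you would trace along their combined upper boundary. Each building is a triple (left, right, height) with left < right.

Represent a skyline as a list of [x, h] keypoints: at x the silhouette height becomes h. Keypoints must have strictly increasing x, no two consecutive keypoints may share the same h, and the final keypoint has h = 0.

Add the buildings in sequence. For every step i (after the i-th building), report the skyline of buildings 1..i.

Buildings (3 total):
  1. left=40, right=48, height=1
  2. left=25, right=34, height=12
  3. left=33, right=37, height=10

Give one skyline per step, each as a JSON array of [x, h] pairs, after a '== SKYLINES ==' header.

== SKYLINES ==
[[40,1],[48,0]]
[[25,12],[34,0],[40,1],[48,0]]
[[25,12],[34,10],[37,0],[40,1],[48,0]]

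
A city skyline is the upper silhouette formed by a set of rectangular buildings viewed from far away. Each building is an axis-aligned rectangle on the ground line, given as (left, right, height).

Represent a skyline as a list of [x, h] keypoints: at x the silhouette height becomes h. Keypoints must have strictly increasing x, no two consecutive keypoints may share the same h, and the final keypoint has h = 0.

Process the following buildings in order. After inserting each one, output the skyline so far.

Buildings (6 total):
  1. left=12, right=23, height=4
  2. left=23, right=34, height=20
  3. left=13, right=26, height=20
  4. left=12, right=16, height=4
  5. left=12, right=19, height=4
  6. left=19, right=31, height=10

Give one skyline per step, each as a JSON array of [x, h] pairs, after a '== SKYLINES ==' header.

== SKYLINES ==
[[12,4],[23,0]]
[[12,4],[23,20],[34,0]]
[[12,4],[13,20],[34,0]]
[[12,4],[13,20],[34,0]]
[[12,4],[13,20],[34,0]]
[[12,4],[13,20],[34,0]]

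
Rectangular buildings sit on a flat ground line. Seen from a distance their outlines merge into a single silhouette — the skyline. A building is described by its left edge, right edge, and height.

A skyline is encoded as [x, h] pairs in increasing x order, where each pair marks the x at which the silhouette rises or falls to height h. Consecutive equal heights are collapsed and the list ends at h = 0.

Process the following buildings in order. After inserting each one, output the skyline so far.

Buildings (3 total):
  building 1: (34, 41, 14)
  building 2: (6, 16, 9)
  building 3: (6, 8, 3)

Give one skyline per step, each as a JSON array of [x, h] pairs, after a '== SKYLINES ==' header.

== SKYLINES ==
[[34,14],[41,0]]
[[6,9],[16,0],[34,14],[41,0]]
[[6,9],[16,0],[34,14],[41,0]]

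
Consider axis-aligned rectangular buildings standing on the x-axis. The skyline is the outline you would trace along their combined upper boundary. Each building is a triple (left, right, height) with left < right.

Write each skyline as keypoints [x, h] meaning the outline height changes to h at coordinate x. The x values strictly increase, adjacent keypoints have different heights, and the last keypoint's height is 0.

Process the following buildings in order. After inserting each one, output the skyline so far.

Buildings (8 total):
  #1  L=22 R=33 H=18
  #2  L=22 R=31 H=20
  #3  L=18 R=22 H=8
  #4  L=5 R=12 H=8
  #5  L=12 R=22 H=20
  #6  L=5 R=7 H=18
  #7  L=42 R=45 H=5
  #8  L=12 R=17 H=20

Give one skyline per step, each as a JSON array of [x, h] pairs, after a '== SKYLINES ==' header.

== SKYLINES ==
[[22,18],[33,0]]
[[22,20],[31,18],[33,0]]
[[18,8],[22,20],[31,18],[33,0]]
[[5,8],[12,0],[18,8],[22,20],[31,18],[33,0]]
[[5,8],[12,20],[31,18],[33,0]]
[[5,18],[7,8],[12,20],[31,18],[33,0]]
[[5,18],[7,8],[12,20],[31,18],[33,0],[42,5],[45,0]]
[[5,18],[7,8],[12,20],[31,18],[33,0],[42,5],[45,0]]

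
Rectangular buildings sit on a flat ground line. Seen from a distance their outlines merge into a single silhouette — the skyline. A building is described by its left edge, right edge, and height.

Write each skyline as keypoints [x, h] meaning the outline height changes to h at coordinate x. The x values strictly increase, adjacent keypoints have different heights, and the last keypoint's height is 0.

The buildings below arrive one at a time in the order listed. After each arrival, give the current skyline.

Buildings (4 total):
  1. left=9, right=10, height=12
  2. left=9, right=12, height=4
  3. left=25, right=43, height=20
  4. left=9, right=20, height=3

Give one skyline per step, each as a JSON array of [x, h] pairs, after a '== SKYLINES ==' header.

== SKYLINES ==
[[9,12],[10,0]]
[[9,12],[10,4],[12,0]]
[[9,12],[10,4],[12,0],[25,20],[43,0]]
[[9,12],[10,4],[12,3],[20,0],[25,20],[43,0]]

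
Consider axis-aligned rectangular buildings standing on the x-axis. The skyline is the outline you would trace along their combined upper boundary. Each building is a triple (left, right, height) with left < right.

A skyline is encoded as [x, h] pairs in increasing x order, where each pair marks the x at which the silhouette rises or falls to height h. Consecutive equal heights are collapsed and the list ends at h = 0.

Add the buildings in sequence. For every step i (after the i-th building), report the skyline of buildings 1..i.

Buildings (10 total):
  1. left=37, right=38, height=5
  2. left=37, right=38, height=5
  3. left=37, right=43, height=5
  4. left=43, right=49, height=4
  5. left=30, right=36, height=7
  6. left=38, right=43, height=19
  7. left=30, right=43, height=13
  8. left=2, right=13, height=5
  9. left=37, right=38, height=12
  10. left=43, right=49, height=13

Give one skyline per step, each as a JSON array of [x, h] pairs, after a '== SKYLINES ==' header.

== SKYLINES ==
[[37,5],[38,0]]
[[37,5],[38,0]]
[[37,5],[43,0]]
[[37,5],[43,4],[49,0]]
[[30,7],[36,0],[37,5],[43,4],[49,0]]
[[30,7],[36,0],[37,5],[38,19],[43,4],[49,0]]
[[30,13],[38,19],[43,4],[49,0]]
[[2,5],[13,0],[30,13],[38,19],[43,4],[49,0]]
[[2,5],[13,0],[30,13],[38,19],[43,4],[49,0]]
[[2,5],[13,0],[30,13],[38,19],[43,13],[49,0]]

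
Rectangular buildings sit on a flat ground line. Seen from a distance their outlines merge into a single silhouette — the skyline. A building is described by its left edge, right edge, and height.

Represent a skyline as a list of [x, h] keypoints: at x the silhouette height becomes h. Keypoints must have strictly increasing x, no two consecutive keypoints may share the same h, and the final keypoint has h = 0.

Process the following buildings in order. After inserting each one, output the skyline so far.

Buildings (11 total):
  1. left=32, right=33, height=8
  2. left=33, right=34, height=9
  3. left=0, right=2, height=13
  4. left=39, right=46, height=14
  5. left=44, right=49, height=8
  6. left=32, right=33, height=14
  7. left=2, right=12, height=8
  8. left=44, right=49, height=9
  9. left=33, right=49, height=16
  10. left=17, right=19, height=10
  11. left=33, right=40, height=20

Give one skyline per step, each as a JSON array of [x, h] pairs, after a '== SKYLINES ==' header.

== SKYLINES ==
[[32,8],[33,0]]
[[32,8],[33,9],[34,0]]
[[0,13],[2,0],[32,8],[33,9],[34,0]]
[[0,13],[2,0],[32,8],[33,9],[34,0],[39,14],[46,0]]
[[0,13],[2,0],[32,8],[33,9],[34,0],[39,14],[46,8],[49,0]]
[[0,13],[2,0],[32,14],[33,9],[34,0],[39,14],[46,8],[49,0]]
[[0,13],[2,8],[12,0],[32,14],[33,9],[34,0],[39,14],[46,8],[49,0]]
[[0,13],[2,8],[12,0],[32,14],[33,9],[34,0],[39,14],[46,9],[49,0]]
[[0,13],[2,8],[12,0],[32,14],[33,16],[49,0]]
[[0,13],[2,8],[12,0],[17,10],[19,0],[32,14],[33,16],[49,0]]
[[0,13],[2,8],[12,0],[17,10],[19,0],[32,14],[33,20],[40,16],[49,0]]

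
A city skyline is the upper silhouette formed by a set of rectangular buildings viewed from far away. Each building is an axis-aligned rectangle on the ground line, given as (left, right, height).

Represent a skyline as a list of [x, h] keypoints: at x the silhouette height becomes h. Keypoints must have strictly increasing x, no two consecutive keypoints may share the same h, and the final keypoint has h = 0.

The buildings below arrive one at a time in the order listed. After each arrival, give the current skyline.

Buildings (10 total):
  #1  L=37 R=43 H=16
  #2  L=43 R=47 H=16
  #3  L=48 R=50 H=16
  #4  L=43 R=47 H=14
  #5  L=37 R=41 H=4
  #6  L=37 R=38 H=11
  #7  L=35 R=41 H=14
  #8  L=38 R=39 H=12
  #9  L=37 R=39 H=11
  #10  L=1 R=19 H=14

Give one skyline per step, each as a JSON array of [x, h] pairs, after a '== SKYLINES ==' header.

== SKYLINES ==
[[37,16],[43,0]]
[[37,16],[47,0]]
[[37,16],[47,0],[48,16],[50,0]]
[[37,16],[47,0],[48,16],[50,0]]
[[37,16],[47,0],[48,16],[50,0]]
[[37,16],[47,0],[48,16],[50,0]]
[[35,14],[37,16],[47,0],[48,16],[50,0]]
[[35,14],[37,16],[47,0],[48,16],[50,0]]
[[35,14],[37,16],[47,0],[48,16],[50,0]]
[[1,14],[19,0],[35,14],[37,16],[47,0],[48,16],[50,0]]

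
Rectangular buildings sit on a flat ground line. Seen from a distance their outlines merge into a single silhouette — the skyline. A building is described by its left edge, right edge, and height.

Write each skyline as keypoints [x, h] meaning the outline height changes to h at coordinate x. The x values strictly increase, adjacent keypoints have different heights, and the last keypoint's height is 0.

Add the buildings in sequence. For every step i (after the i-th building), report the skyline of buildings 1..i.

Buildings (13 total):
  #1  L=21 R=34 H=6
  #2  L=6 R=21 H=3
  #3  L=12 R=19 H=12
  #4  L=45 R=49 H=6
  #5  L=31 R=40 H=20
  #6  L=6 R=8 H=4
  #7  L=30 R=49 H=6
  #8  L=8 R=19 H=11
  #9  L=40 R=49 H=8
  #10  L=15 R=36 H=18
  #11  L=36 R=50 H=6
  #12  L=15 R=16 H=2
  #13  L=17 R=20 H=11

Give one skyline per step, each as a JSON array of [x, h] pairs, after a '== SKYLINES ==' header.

== SKYLINES ==
[[21,6],[34,0]]
[[6,3],[21,6],[34,0]]
[[6,3],[12,12],[19,3],[21,6],[34,0]]
[[6,3],[12,12],[19,3],[21,6],[34,0],[45,6],[49,0]]
[[6,3],[12,12],[19,3],[21,6],[31,20],[40,0],[45,6],[49,0]]
[[6,4],[8,3],[12,12],[19,3],[21,6],[31,20],[40,0],[45,6],[49,0]]
[[6,4],[8,3],[12,12],[19,3],[21,6],[31,20],[40,6],[49,0]]
[[6,4],[8,11],[12,12],[19,3],[21,6],[31,20],[40,6],[49,0]]
[[6,4],[8,11],[12,12],[19,3],[21,6],[31,20],[40,8],[49,0]]
[[6,4],[8,11],[12,12],[15,18],[31,20],[40,8],[49,0]]
[[6,4],[8,11],[12,12],[15,18],[31,20],[40,8],[49,6],[50,0]]
[[6,4],[8,11],[12,12],[15,18],[31,20],[40,8],[49,6],[50,0]]
[[6,4],[8,11],[12,12],[15,18],[31,20],[40,8],[49,6],[50,0]]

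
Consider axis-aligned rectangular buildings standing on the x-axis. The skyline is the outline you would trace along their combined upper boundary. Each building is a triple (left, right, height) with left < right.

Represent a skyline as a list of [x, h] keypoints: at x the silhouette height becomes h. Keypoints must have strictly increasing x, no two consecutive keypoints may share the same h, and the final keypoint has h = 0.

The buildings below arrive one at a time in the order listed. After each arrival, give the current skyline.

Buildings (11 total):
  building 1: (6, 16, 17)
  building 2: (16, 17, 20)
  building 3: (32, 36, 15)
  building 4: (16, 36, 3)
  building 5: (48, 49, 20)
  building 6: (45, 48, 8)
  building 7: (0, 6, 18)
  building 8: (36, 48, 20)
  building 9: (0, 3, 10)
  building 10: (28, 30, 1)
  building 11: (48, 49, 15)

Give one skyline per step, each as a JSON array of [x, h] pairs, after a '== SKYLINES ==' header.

== SKYLINES ==
[[6,17],[16,0]]
[[6,17],[16,20],[17,0]]
[[6,17],[16,20],[17,0],[32,15],[36,0]]
[[6,17],[16,20],[17,3],[32,15],[36,0]]
[[6,17],[16,20],[17,3],[32,15],[36,0],[48,20],[49,0]]
[[6,17],[16,20],[17,3],[32,15],[36,0],[45,8],[48,20],[49,0]]
[[0,18],[6,17],[16,20],[17,3],[32,15],[36,0],[45,8],[48,20],[49,0]]
[[0,18],[6,17],[16,20],[17,3],[32,15],[36,20],[49,0]]
[[0,18],[6,17],[16,20],[17,3],[32,15],[36,20],[49,0]]
[[0,18],[6,17],[16,20],[17,3],[32,15],[36,20],[49,0]]
[[0,18],[6,17],[16,20],[17,3],[32,15],[36,20],[49,0]]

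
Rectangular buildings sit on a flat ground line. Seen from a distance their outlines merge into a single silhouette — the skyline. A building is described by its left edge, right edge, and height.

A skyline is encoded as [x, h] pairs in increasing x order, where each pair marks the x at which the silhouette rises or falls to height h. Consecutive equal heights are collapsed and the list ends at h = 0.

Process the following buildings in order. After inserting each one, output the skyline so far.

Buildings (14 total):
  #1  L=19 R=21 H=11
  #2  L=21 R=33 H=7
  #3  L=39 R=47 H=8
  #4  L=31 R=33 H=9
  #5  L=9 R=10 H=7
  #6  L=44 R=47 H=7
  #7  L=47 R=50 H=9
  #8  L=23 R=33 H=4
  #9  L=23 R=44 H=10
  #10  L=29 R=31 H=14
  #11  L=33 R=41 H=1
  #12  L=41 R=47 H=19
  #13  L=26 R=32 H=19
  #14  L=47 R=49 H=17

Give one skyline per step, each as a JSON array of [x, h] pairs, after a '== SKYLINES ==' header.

== SKYLINES ==
[[19,11],[21,0]]
[[19,11],[21,7],[33,0]]
[[19,11],[21,7],[33,0],[39,8],[47,0]]
[[19,11],[21,7],[31,9],[33,0],[39,8],[47,0]]
[[9,7],[10,0],[19,11],[21,7],[31,9],[33,0],[39,8],[47,0]]
[[9,7],[10,0],[19,11],[21,7],[31,9],[33,0],[39,8],[47,0]]
[[9,7],[10,0],[19,11],[21,7],[31,9],[33,0],[39,8],[47,9],[50,0]]
[[9,7],[10,0],[19,11],[21,7],[31,9],[33,0],[39,8],[47,9],[50,0]]
[[9,7],[10,0],[19,11],[21,7],[23,10],[44,8],[47,9],[50,0]]
[[9,7],[10,0],[19,11],[21,7],[23,10],[29,14],[31,10],[44,8],[47,9],[50,0]]
[[9,7],[10,0],[19,11],[21,7],[23,10],[29,14],[31,10],[44,8],[47,9],[50,0]]
[[9,7],[10,0],[19,11],[21,7],[23,10],[29,14],[31,10],[41,19],[47,9],[50,0]]
[[9,7],[10,0],[19,11],[21,7],[23,10],[26,19],[32,10],[41,19],[47,9],[50,0]]
[[9,7],[10,0],[19,11],[21,7],[23,10],[26,19],[32,10],[41,19],[47,17],[49,9],[50,0]]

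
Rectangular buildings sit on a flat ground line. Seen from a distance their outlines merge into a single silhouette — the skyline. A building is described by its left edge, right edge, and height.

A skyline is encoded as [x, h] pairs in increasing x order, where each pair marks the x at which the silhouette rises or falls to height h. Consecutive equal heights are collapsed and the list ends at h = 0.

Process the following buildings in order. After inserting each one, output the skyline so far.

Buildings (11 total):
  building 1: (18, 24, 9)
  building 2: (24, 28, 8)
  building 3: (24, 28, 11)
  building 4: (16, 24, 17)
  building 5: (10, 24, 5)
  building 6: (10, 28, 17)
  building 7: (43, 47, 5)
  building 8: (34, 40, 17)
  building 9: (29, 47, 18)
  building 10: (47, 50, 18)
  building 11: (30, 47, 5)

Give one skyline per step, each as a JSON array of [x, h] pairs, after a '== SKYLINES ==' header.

== SKYLINES ==
[[18,9],[24,0]]
[[18,9],[24,8],[28,0]]
[[18,9],[24,11],[28,0]]
[[16,17],[24,11],[28,0]]
[[10,5],[16,17],[24,11],[28,0]]
[[10,17],[28,0]]
[[10,17],[28,0],[43,5],[47,0]]
[[10,17],[28,0],[34,17],[40,0],[43,5],[47,0]]
[[10,17],[28,0],[29,18],[47,0]]
[[10,17],[28,0],[29,18],[50,0]]
[[10,17],[28,0],[29,18],[50,0]]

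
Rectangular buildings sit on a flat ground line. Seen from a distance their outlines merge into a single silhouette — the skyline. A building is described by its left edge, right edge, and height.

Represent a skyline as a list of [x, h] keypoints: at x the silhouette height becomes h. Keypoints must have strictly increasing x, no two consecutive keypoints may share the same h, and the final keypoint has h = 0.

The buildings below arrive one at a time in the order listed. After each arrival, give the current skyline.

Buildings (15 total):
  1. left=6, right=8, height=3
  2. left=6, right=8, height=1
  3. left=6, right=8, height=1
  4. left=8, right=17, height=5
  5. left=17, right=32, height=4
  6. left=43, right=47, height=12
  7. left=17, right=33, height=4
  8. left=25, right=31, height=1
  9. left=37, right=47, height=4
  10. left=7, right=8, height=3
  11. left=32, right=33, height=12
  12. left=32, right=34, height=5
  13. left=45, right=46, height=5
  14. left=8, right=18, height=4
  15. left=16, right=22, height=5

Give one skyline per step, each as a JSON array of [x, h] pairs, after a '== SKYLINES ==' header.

== SKYLINES ==
[[6,3],[8,0]]
[[6,3],[8,0]]
[[6,3],[8,0]]
[[6,3],[8,5],[17,0]]
[[6,3],[8,5],[17,4],[32,0]]
[[6,3],[8,5],[17,4],[32,0],[43,12],[47,0]]
[[6,3],[8,5],[17,4],[33,0],[43,12],[47,0]]
[[6,3],[8,5],[17,4],[33,0],[43,12],[47,0]]
[[6,3],[8,5],[17,4],[33,0],[37,4],[43,12],[47,0]]
[[6,3],[8,5],[17,4],[33,0],[37,4],[43,12],[47,0]]
[[6,3],[8,5],[17,4],[32,12],[33,0],[37,4],[43,12],[47,0]]
[[6,3],[8,5],[17,4],[32,12],[33,5],[34,0],[37,4],[43,12],[47,0]]
[[6,3],[8,5],[17,4],[32,12],[33,5],[34,0],[37,4],[43,12],[47,0]]
[[6,3],[8,5],[17,4],[32,12],[33,5],[34,0],[37,4],[43,12],[47,0]]
[[6,3],[8,5],[22,4],[32,12],[33,5],[34,0],[37,4],[43,12],[47,0]]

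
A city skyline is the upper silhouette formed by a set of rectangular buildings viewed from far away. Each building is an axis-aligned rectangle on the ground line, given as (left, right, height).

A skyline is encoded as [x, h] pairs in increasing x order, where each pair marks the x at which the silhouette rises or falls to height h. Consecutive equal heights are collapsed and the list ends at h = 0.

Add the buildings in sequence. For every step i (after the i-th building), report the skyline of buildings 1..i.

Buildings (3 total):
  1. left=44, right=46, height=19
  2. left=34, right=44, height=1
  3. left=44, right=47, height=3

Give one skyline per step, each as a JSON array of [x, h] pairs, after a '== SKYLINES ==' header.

== SKYLINES ==
[[44,19],[46,0]]
[[34,1],[44,19],[46,0]]
[[34,1],[44,19],[46,3],[47,0]]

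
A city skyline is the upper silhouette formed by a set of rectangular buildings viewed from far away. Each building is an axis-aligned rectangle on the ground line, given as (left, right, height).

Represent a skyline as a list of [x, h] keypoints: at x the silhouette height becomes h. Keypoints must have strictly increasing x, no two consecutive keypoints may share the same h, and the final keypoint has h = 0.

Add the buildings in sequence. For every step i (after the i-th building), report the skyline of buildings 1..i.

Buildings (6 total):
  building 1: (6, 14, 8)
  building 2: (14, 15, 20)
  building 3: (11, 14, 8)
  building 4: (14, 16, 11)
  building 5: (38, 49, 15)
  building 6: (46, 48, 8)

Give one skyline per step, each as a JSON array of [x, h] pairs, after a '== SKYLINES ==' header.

== SKYLINES ==
[[6,8],[14,0]]
[[6,8],[14,20],[15,0]]
[[6,8],[14,20],[15,0]]
[[6,8],[14,20],[15,11],[16,0]]
[[6,8],[14,20],[15,11],[16,0],[38,15],[49,0]]
[[6,8],[14,20],[15,11],[16,0],[38,15],[49,0]]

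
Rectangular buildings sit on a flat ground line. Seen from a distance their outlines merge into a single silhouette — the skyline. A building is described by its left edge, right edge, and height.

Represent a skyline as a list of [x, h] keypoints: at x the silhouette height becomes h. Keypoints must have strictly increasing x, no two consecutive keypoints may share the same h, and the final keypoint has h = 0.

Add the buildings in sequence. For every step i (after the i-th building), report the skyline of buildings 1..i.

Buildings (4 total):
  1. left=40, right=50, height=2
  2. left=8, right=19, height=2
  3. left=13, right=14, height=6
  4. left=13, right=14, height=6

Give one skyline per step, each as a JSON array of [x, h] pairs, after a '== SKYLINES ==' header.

== SKYLINES ==
[[40,2],[50,0]]
[[8,2],[19,0],[40,2],[50,0]]
[[8,2],[13,6],[14,2],[19,0],[40,2],[50,0]]
[[8,2],[13,6],[14,2],[19,0],[40,2],[50,0]]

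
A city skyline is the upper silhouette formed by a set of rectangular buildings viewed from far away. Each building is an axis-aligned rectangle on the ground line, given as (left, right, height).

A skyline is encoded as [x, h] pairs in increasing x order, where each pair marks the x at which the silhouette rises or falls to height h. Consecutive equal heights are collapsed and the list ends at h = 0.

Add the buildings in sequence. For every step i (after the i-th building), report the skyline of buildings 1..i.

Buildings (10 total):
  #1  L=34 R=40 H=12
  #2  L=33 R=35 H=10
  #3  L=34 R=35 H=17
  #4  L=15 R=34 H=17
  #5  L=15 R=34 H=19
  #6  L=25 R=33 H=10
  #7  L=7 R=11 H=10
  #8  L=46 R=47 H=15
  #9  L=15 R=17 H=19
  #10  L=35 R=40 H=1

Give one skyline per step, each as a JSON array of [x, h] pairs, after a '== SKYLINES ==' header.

== SKYLINES ==
[[34,12],[40,0]]
[[33,10],[34,12],[40,0]]
[[33,10],[34,17],[35,12],[40,0]]
[[15,17],[35,12],[40,0]]
[[15,19],[34,17],[35,12],[40,0]]
[[15,19],[34,17],[35,12],[40,0]]
[[7,10],[11,0],[15,19],[34,17],[35,12],[40,0]]
[[7,10],[11,0],[15,19],[34,17],[35,12],[40,0],[46,15],[47,0]]
[[7,10],[11,0],[15,19],[34,17],[35,12],[40,0],[46,15],[47,0]]
[[7,10],[11,0],[15,19],[34,17],[35,12],[40,0],[46,15],[47,0]]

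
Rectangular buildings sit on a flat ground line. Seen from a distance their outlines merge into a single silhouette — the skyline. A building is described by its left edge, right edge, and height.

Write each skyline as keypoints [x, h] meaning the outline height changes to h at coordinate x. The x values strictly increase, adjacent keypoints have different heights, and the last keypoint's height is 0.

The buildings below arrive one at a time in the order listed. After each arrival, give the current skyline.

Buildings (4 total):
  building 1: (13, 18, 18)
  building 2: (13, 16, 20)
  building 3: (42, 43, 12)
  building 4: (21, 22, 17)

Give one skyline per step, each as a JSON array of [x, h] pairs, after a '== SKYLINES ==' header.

== SKYLINES ==
[[13,18],[18,0]]
[[13,20],[16,18],[18,0]]
[[13,20],[16,18],[18,0],[42,12],[43,0]]
[[13,20],[16,18],[18,0],[21,17],[22,0],[42,12],[43,0]]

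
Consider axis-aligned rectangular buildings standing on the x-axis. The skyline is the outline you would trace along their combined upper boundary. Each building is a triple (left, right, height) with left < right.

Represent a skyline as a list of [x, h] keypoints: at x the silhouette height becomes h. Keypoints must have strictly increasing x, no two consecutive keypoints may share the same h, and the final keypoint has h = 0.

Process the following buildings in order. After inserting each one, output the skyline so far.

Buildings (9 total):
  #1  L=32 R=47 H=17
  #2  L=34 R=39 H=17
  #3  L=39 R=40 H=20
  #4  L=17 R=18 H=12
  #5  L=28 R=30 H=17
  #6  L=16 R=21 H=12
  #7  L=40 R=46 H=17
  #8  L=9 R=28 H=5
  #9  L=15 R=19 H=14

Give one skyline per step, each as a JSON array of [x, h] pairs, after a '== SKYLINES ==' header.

== SKYLINES ==
[[32,17],[47,0]]
[[32,17],[47,0]]
[[32,17],[39,20],[40,17],[47,0]]
[[17,12],[18,0],[32,17],[39,20],[40,17],[47,0]]
[[17,12],[18,0],[28,17],[30,0],[32,17],[39,20],[40,17],[47,0]]
[[16,12],[21,0],[28,17],[30,0],[32,17],[39,20],[40,17],[47,0]]
[[16,12],[21,0],[28,17],[30,0],[32,17],[39,20],[40,17],[47,0]]
[[9,5],[16,12],[21,5],[28,17],[30,0],[32,17],[39,20],[40,17],[47,0]]
[[9,5],[15,14],[19,12],[21,5],[28,17],[30,0],[32,17],[39,20],[40,17],[47,0]]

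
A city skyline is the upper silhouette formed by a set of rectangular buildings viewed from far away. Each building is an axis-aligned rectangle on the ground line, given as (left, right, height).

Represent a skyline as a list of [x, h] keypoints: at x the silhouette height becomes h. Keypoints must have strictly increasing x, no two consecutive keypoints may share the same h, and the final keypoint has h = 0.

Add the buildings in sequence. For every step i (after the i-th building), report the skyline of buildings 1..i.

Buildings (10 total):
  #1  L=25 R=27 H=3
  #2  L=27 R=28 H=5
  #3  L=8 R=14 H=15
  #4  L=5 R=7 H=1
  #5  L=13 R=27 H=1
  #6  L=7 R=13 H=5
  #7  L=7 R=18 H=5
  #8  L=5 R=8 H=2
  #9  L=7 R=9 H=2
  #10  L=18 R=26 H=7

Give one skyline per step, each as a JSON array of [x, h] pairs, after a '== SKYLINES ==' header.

== SKYLINES ==
[[25,3],[27,0]]
[[25,3],[27,5],[28,0]]
[[8,15],[14,0],[25,3],[27,5],[28,0]]
[[5,1],[7,0],[8,15],[14,0],[25,3],[27,5],[28,0]]
[[5,1],[7,0],[8,15],[14,1],[25,3],[27,5],[28,0]]
[[5,1],[7,5],[8,15],[14,1],[25,3],[27,5],[28,0]]
[[5,1],[7,5],[8,15],[14,5],[18,1],[25,3],[27,5],[28,0]]
[[5,2],[7,5],[8,15],[14,5],[18,1],[25,3],[27,5],[28,0]]
[[5,2],[7,5],[8,15],[14,5],[18,1],[25,3],[27,5],[28,0]]
[[5,2],[7,5],[8,15],[14,5],[18,7],[26,3],[27,5],[28,0]]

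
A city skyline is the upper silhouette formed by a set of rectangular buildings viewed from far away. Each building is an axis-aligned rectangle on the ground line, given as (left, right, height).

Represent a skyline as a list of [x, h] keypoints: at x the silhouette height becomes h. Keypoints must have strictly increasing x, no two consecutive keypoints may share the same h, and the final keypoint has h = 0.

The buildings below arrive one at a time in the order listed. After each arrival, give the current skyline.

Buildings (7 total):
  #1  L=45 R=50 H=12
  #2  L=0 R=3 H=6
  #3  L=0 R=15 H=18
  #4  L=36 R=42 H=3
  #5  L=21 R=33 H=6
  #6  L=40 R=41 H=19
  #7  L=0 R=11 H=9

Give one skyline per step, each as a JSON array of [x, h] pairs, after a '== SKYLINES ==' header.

== SKYLINES ==
[[45,12],[50,0]]
[[0,6],[3,0],[45,12],[50,0]]
[[0,18],[15,0],[45,12],[50,0]]
[[0,18],[15,0],[36,3],[42,0],[45,12],[50,0]]
[[0,18],[15,0],[21,6],[33,0],[36,3],[42,0],[45,12],[50,0]]
[[0,18],[15,0],[21,6],[33,0],[36,3],[40,19],[41,3],[42,0],[45,12],[50,0]]
[[0,18],[15,0],[21,6],[33,0],[36,3],[40,19],[41,3],[42,0],[45,12],[50,0]]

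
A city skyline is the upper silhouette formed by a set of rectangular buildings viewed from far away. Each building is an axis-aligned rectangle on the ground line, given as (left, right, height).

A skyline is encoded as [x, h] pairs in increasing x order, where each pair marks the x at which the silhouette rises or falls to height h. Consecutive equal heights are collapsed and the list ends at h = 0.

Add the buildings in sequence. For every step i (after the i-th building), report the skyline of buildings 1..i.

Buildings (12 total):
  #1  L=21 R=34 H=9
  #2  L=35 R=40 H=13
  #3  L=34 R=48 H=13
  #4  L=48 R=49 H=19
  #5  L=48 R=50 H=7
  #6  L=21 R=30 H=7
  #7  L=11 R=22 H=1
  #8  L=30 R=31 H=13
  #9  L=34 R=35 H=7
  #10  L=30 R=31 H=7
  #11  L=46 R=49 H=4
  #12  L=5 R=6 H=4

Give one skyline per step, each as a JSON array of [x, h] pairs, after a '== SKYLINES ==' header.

== SKYLINES ==
[[21,9],[34,0]]
[[21,9],[34,0],[35,13],[40,0]]
[[21,9],[34,13],[48,0]]
[[21,9],[34,13],[48,19],[49,0]]
[[21,9],[34,13],[48,19],[49,7],[50,0]]
[[21,9],[34,13],[48,19],[49,7],[50,0]]
[[11,1],[21,9],[34,13],[48,19],[49,7],[50,0]]
[[11,1],[21,9],[30,13],[31,9],[34,13],[48,19],[49,7],[50,0]]
[[11,1],[21,9],[30,13],[31,9],[34,13],[48,19],[49,7],[50,0]]
[[11,1],[21,9],[30,13],[31,9],[34,13],[48,19],[49,7],[50,0]]
[[11,1],[21,9],[30,13],[31,9],[34,13],[48,19],[49,7],[50,0]]
[[5,4],[6,0],[11,1],[21,9],[30,13],[31,9],[34,13],[48,19],[49,7],[50,0]]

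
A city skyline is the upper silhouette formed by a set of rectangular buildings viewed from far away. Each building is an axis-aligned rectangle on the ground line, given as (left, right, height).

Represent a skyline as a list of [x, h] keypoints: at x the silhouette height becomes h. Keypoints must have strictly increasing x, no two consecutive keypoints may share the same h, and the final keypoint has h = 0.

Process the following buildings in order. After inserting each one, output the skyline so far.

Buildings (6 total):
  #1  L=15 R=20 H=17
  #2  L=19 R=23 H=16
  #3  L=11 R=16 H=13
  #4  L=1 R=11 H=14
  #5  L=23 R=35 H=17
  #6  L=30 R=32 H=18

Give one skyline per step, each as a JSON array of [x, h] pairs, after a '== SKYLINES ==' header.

== SKYLINES ==
[[15,17],[20,0]]
[[15,17],[20,16],[23,0]]
[[11,13],[15,17],[20,16],[23,0]]
[[1,14],[11,13],[15,17],[20,16],[23,0]]
[[1,14],[11,13],[15,17],[20,16],[23,17],[35,0]]
[[1,14],[11,13],[15,17],[20,16],[23,17],[30,18],[32,17],[35,0]]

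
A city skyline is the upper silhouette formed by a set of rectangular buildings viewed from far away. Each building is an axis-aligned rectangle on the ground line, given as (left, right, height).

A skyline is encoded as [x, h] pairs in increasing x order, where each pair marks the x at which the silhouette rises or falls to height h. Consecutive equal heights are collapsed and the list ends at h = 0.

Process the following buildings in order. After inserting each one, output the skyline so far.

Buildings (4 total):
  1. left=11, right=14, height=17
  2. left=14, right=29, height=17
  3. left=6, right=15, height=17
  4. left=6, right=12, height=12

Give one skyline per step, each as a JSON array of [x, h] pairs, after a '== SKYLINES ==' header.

== SKYLINES ==
[[11,17],[14,0]]
[[11,17],[29,0]]
[[6,17],[29,0]]
[[6,17],[29,0]]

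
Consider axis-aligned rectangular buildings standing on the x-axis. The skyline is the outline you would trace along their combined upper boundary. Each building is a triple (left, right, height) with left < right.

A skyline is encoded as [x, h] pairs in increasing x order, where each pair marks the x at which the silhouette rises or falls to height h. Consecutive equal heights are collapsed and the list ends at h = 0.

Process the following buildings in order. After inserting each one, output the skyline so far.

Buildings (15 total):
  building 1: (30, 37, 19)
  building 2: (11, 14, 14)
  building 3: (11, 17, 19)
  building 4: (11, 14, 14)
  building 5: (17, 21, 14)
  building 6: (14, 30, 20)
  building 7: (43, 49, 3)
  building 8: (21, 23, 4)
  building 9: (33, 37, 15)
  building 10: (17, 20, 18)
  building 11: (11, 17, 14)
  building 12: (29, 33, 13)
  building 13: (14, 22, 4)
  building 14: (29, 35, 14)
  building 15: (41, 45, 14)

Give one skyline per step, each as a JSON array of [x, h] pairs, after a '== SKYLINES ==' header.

== SKYLINES ==
[[30,19],[37,0]]
[[11,14],[14,0],[30,19],[37,0]]
[[11,19],[17,0],[30,19],[37,0]]
[[11,19],[17,0],[30,19],[37,0]]
[[11,19],[17,14],[21,0],[30,19],[37,0]]
[[11,19],[14,20],[30,19],[37,0]]
[[11,19],[14,20],[30,19],[37,0],[43,3],[49,0]]
[[11,19],[14,20],[30,19],[37,0],[43,3],[49,0]]
[[11,19],[14,20],[30,19],[37,0],[43,3],[49,0]]
[[11,19],[14,20],[30,19],[37,0],[43,3],[49,0]]
[[11,19],[14,20],[30,19],[37,0],[43,3],[49,0]]
[[11,19],[14,20],[30,19],[37,0],[43,3],[49,0]]
[[11,19],[14,20],[30,19],[37,0],[43,3],[49,0]]
[[11,19],[14,20],[30,19],[37,0],[43,3],[49,0]]
[[11,19],[14,20],[30,19],[37,0],[41,14],[45,3],[49,0]]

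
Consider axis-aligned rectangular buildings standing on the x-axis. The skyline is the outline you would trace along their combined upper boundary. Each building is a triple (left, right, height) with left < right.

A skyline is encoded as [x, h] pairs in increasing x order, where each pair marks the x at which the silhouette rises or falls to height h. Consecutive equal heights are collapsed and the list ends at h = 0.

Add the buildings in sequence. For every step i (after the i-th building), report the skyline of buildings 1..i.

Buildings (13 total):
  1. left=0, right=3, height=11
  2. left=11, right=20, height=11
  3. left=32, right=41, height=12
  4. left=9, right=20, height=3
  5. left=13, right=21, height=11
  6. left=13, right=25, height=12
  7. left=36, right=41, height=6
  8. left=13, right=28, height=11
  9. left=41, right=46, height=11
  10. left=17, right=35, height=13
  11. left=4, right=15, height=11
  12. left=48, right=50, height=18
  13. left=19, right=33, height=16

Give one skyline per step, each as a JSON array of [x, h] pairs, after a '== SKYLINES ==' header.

== SKYLINES ==
[[0,11],[3,0]]
[[0,11],[3,0],[11,11],[20,0]]
[[0,11],[3,0],[11,11],[20,0],[32,12],[41,0]]
[[0,11],[3,0],[9,3],[11,11],[20,0],[32,12],[41,0]]
[[0,11],[3,0],[9,3],[11,11],[21,0],[32,12],[41,0]]
[[0,11],[3,0],[9,3],[11,11],[13,12],[25,0],[32,12],[41,0]]
[[0,11],[3,0],[9,3],[11,11],[13,12],[25,0],[32,12],[41,0]]
[[0,11],[3,0],[9,3],[11,11],[13,12],[25,11],[28,0],[32,12],[41,0]]
[[0,11],[3,0],[9,3],[11,11],[13,12],[25,11],[28,0],[32,12],[41,11],[46,0]]
[[0,11],[3,0],[9,3],[11,11],[13,12],[17,13],[35,12],[41,11],[46,0]]
[[0,11],[3,0],[4,11],[13,12],[17,13],[35,12],[41,11],[46,0]]
[[0,11],[3,0],[4,11],[13,12],[17,13],[35,12],[41,11],[46,0],[48,18],[50,0]]
[[0,11],[3,0],[4,11],[13,12],[17,13],[19,16],[33,13],[35,12],[41,11],[46,0],[48,18],[50,0]]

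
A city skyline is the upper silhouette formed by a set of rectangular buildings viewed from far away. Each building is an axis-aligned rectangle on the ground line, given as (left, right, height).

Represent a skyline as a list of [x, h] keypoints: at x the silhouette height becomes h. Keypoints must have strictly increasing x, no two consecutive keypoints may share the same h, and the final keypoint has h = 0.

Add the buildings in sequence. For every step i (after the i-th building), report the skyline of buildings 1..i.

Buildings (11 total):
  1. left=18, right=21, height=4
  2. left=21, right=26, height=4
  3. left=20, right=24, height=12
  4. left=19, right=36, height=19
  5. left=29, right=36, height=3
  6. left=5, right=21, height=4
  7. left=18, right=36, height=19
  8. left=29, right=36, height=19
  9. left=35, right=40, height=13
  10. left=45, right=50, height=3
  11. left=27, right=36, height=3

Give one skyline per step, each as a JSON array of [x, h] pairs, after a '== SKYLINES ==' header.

== SKYLINES ==
[[18,4],[21,0]]
[[18,4],[26,0]]
[[18,4],[20,12],[24,4],[26,0]]
[[18,4],[19,19],[36,0]]
[[18,4],[19,19],[36,0]]
[[5,4],[19,19],[36,0]]
[[5,4],[18,19],[36,0]]
[[5,4],[18,19],[36,0]]
[[5,4],[18,19],[36,13],[40,0]]
[[5,4],[18,19],[36,13],[40,0],[45,3],[50,0]]
[[5,4],[18,19],[36,13],[40,0],[45,3],[50,0]]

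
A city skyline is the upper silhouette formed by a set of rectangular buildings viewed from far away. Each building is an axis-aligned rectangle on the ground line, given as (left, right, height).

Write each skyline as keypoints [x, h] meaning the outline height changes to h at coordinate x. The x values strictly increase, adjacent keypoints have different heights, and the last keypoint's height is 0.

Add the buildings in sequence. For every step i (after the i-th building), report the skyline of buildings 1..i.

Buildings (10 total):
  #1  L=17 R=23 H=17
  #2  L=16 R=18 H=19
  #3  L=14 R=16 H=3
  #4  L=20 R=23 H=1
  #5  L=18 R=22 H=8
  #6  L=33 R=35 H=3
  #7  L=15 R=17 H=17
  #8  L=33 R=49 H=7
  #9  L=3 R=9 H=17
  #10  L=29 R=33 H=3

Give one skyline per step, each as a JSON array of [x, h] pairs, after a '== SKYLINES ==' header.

== SKYLINES ==
[[17,17],[23,0]]
[[16,19],[18,17],[23,0]]
[[14,3],[16,19],[18,17],[23,0]]
[[14,3],[16,19],[18,17],[23,0]]
[[14,3],[16,19],[18,17],[23,0]]
[[14,3],[16,19],[18,17],[23,0],[33,3],[35,0]]
[[14,3],[15,17],[16,19],[18,17],[23,0],[33,3],[35,0]]
[[14,3],[15,17],[16,19],[18,17],[23,0],[33,7],[49,0]]
[[3,17],[9,0],[14,3],[15,17],[16,19],[18,17],[23,0],[33,7],[49,0]]
[[3,17],[9,0],[14,3],[15,17],[16,19],[18,17],[23,0],[29,3],[33,7],[49,0]]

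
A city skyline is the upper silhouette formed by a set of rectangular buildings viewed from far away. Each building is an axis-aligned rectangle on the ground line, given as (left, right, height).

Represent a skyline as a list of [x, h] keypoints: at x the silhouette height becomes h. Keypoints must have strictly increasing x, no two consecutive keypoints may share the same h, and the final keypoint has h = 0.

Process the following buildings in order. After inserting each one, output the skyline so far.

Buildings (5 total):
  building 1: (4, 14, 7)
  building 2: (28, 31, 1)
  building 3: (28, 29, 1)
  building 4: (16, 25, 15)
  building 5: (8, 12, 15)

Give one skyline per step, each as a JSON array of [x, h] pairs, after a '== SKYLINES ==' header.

== SKYLINES ==
[[4,7],[14,0]]
[[4,7],[14,0],[28,1],[31,0]]
[[4,7],[14,0],[28,1],[31,0]]
[[4,7],[14,0],[16,15],[25,0],[28,1],[31,0]]
[[4,7],[8,15],[12,7],[14,0],[16,15],[25,0],[28,1],[31,0]]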